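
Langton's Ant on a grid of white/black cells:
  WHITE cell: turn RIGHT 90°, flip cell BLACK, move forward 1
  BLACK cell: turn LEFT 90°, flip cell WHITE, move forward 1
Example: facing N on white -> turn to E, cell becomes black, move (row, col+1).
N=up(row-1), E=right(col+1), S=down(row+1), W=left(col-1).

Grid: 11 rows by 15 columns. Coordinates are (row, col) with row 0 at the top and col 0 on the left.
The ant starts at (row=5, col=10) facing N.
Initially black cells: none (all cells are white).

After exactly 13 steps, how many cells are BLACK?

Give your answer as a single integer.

Answer: 9

Derivation:
Step 1: on WHITE (5,10): turn R to E, flip to black, move to (5,11). |black|=1
Step 2: on WHITE (5,11): turn R to S, flip to black, move to (6,11). |black|=2
Step 3: on WHITE (6,11): turn R to W, flip to black, move to (6,10). |black|=3
Step 4: on WHITE (6,10): turn R to N, flip to black, move to (5,10). |black|=4
Step 5: on BLACK (5,10): turn L to W, flip to white, move to (5,9). |black|=3
Step 6: on WHITE (5,9): turn R to N, flip to black, move to (4,9). |black|=4
Step 7: on WHITE (4,9): turn R to E, flip to black, move to (4,10). |black|=5
Step 8: on WHITE (4,10): turn R to S, flip to black, move to (5,10). |black|=6
Step 9: on WHITE (5,10): turn R to W, flip to black, move to (5,9). |black|=7
Step 10: on BLACK (5,9): turn L to S, flip to white, move to (6,9). |black|=6
Step 11: on WHITE (6,9): turn R to W, flip to black, move to (6,8). |black|=7
Step 12: on WHITE (6,8): turn R to N, flip to black, move to (5,8). |black|=8
Step 13: on WHITE (5,8): turn R to E, flip to black, move to (5,9). |black|=9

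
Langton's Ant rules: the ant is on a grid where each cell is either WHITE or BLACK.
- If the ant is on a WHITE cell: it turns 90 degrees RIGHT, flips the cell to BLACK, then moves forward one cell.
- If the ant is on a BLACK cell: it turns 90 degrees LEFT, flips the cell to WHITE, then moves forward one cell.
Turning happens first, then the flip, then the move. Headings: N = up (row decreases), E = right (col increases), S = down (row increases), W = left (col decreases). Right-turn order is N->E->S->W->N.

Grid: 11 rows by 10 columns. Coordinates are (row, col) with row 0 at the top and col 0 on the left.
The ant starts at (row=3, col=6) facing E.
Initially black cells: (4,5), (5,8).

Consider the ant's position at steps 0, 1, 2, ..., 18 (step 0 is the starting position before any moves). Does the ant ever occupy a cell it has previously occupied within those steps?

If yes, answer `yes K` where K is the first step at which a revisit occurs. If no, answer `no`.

Answer: yes 6

Derivation:
Step 1: on WHITE (3,6): turn R to S, flip to black, move to (4,6). |black|=3 — new cell
Step 2: on WHITE (4,6): turn R to W, flip to black, move to (4,5). |black|=4 — new cell
Step 3: on BLACK (4,5): turn L to S, flip to white, move to (5,5). |black|=3 — new cell
Step 4: on WHITE (5,5): turn R to W, flip to black, move to (5,4). |black|=4 — new cell
Step 5: on WHITE (5,4): turn R to N, flip to black, move to (4,4). |black|=5 — new cell
Step 6: on WHITE (4,4): turn R to E, flip to black, move to (4,5). |black|=6 — REVISIT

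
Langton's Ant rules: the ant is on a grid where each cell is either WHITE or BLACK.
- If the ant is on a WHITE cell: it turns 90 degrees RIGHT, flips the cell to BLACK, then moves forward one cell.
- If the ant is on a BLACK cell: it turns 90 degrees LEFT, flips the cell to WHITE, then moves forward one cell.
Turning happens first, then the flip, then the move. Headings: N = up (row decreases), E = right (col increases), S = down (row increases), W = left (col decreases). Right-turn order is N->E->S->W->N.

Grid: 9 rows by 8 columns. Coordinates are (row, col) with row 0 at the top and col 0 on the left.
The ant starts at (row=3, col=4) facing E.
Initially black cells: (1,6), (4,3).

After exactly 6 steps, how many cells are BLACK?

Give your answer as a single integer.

Step 1: on WHITE (3,4): turn R to S, flip to black, move to (4,4). |black|=3
Step 2: on WHITE (4,4): turn R to W, flip to black, move to (4,3). |black|=4
Step 3: on BLACK (4,3): turn L to S, flip to white, move to (5,3). |black|=3
Step 4: on WHITE (5,3): turn R to W, flip to black, move to (5,2). |black|=4
Step 5: on WHITE (5,2): turn R to N, flip to black, move to (4,2). |black|=5
Step 6: on WHITE (4,2): turn R to E, flip to black, move to (4,3). |black|=6

Answer: 6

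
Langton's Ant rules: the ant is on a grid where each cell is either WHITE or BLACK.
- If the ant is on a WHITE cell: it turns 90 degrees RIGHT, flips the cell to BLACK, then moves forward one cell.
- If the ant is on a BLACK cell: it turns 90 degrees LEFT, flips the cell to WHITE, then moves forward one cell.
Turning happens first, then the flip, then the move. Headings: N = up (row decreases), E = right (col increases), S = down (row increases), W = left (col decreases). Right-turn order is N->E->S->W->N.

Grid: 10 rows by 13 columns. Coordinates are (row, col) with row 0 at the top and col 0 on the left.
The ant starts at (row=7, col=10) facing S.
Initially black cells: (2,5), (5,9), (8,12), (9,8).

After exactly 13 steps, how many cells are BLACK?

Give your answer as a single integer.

Step 1: on WHITE (7,10): turn R to W, flip to black, move to (7,9). |black|=5
Step 2: on WHITE (7,9): turn R to N, flip to black, move to (6,9). |black|=6
Step 3: on WHITE (6,9): turn R to E, flip to black, move to (6,10). |black|=7
Step 4: on WHITE (6,10): turn R to S, flip to black, move to (7,10). |black|=8
Step 5: on BLACK (7,10): turn L to E, flip to white, move to (7,11). |black|=7
Step 6: on WHITE (7,11): turn R to S, flip to black, move to (8,11). |black|=8
Step 7: on WHITE (8,11): turn R to W, flip to black, move to (8,10). |black|=9
Step 8: on WHITE (8,10): turn R to N, flip to black, move to (7,10). |black|=10
Step 9: on WHITE (7,10): turn R to E, flip to black, move to (7,11). |black|=11
Step 10: on BLACK (7,11): turn L to N, flip to white, move to (6,11). |black|=10
Step 11: on WHITE (6,11): turn R to E, flip to black, move to (6,12). |black|=11
Step 12: on WHITE (6,12): turn R to S, flip to black, move to (7,12). |black|=12
Step 13: on WHITE (7,12): turn R to W, flip to black, move to (7,11). |black|=13

Answer: 13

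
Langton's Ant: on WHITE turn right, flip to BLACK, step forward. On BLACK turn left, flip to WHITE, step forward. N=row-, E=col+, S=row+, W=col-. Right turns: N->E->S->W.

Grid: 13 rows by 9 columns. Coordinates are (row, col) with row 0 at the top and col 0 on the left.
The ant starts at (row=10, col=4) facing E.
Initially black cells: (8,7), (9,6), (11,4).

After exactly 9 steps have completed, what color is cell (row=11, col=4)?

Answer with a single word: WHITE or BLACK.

Step 1: on WHITE (10,4): turn R to S, flip to black, move to (11,4). |black|=4
Step 2: on BLACK (11,4): turn L to E, flip to white, move to (11,5). |black|=3
Step 3: on WHITE (11,5): turn R to S, flip to black, move to (12,5). |black|=4
Step 4: on WHITE (12,5): turn R to W, flip to black, move to (12,4). |black|=5
Step 5: on WHITE (12,4): turn R to N, flip to black, move to (11,4). |black|=6
Step 6: on WHITE (11,4): turn R to E, flip to black, move to (11,5). |black|=7
Step 7: on BLACK (11,5): turn L to N, flip to white, move to (10,5). |black|=6
Step 8: on WHITE (10,5): turn R to E, flip to black, move to (10,6). |black|=7
Step 9: on WHITE (10,6): turn R to S, flip to black, move to (11,6). |black|=8

Answer: BLACK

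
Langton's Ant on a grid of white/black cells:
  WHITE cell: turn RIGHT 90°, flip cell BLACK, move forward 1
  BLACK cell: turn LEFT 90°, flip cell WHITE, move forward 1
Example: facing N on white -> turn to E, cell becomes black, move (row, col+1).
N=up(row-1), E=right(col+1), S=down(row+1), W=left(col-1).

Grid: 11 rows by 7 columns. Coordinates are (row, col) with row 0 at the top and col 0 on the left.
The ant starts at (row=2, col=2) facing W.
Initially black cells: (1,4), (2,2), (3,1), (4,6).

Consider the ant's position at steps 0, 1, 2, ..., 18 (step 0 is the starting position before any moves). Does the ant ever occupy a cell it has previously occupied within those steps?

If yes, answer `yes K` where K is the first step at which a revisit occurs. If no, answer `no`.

Step 1: on BLACK (2,2): turn L to S, flip to white, move to (3,2). |black|=3 — new cell
Step 2: on WHITE (3,2): turn R to W, flip to black, move to (3,1). |black|=4 — new cell
Step 3: on BLACK (3,1): turn L to S, flip to white, move to (4,1). |black|=3 — new cell
Step 4: on WHITE (4,1): turn R to W, flip to black, move to (4,0). |black|=4 — new cell
Step 5: on WHITE (4,0): turn R to N, flip to black, move to (3,0). |black|=5 — new cell
Step 6: on WHITE (3,0): turn R to E, flip to black, move to (3,1). |black|=6 — REVISIT

Answer: yes 6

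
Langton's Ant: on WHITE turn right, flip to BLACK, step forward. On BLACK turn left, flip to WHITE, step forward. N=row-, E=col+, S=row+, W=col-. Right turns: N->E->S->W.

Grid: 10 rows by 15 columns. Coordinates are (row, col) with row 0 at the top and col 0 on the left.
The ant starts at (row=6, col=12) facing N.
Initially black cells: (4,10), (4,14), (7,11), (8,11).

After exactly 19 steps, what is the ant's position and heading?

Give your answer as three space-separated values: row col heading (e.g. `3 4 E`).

Step 1: on WHITE (6,12): turn R to E, flip to black, move to (6,13). |black|=5
Step 2: on WHITE (6,13): turn R to S, flip to black, move to (7,13). |black|=6
Step 3: on WHITE (7,13): turn R to W, flip to black, move to (7,12). |black|=7
Step 4: on WHITE (7,12): turn R to N, flip to black, move to (6,12). |black|=8
Step 5: on BLACK (6,12): turn L to W, flip to white, move to (6,11). |black|=7
Step 6: on WHITE (6,11): turn R to N, flip to black, move to (5,11). |black|=8
Step 7: on WHITE (5,11): turn R to E, flip to black, move to (5,12). |black|=9
Step 8: on WHITE (5,12): turn R to S, flip to black, move to (6,12). |black|=10
Step 9: on WHITE (6,12): turn R to W, flip to black, move to (6,11). |black|=11
Step 10: on BLACK (6,11): turn L to S, flip to white, move to (7,11). |black|=10
Step 11: on BLACK (7,11): turn L to E, flip to white, move to (7,12). |black|=9
Step 12: on BLACK (7,12): turn L to N, flip to white, move to (6,12). |black|=8
Step 13: on BLACK (6,12): turn L to W, flip to white, move to (6,11). |black|=7
Step 14: on WHITE (6,11): turn R to N, flip to black, move to (5,11). |black|=8
Step 15: on BLACK (5,11): turn L to W, flip to white, move to (5,10). |black|=7
Step 16: on WHITE (5,10): turn R to N, flip to black, move to (4,10). |black|=8
Step 17: on BLACK (4,10): turn L to W, flip to white, move to (4,9). |black|=7
Step 18: on WHITE (4,9): turn R to N, flip to black, move to (3,9). |black|=8
Step 19: on WHITE (3,9): turn R to E, flip to black, move to (3,10). |black|=9

Answer: 3 10 E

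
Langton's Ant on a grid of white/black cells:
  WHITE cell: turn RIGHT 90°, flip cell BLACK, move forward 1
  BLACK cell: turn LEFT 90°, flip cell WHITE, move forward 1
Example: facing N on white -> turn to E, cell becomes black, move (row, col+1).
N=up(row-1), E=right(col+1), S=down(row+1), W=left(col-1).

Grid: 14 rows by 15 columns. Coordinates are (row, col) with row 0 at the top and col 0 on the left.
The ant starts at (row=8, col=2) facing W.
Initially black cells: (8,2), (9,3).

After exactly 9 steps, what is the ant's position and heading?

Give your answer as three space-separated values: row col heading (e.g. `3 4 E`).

Answer: 9 4 S

Derivation:
Step 1: on BLACK (8,2): turn L to S, flip to white, move to (9,2). |black|=1
Step 2: on WHITE (9,2): turn R to W, flip to black, move to (9,1). |black|=2
Step 3: on WHITE (9,1): turn R to N, flip to black, move to (8,1). |black|=3
Step 4: on WHITE (8,1): turn R to E, flip to black, move to (8,2). |black|=4
Step 5: on WHITE (8,2): turn R to S, flip to black, move to (9,2). |black|=5
Step 6: on BLACK (9,2): turn L to E, flip to white, move to (9,3). |black|=4
Step 7: on BLACK (9,3): turn L to N, flip to white, move to (8,3). |black|=3
Step 8: on WHITE (8,3): turn R to E, flip to black, move to (8,4). |black|=4
Step 9: on WHITE (8,4): turn R to S, flip to black, move to (9,4). |black|=5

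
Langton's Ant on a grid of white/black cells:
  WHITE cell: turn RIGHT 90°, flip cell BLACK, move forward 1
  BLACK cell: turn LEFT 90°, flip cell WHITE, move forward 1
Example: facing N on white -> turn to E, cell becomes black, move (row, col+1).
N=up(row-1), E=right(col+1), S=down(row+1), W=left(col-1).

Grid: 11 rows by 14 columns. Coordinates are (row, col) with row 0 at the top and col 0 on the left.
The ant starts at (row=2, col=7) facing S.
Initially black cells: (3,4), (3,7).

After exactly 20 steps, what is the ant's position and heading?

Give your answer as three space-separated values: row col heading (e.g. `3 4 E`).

Answer: 4 7 S

Derivation:
Step 1: on WHITE (2,7): turn R to W, flip to black, move to (2,6). |black|=3
Step 2: on WHITE (2,6): turn R to N, flip to black, move to (1,6). |black|=4
Step 3: on WHITE (1,6): turn R to E, flip to black, move to (1,7). |black|=5
Step 4: on WHITE (1,7): turn R to S, flip to black, move to (2,7). |black|=6
Step 5: on BLACK (2,7): turn L to E, flip to white, move to (2,8). |black|=5
Step 6: on WHITE (2,8): turn R to S, flip to black, move to (3,8). |black|=6
Step 7: on WHITE (3,8): turn R to W, flip to black, move to (3,7). |black|=7
Step 8: on BLACK (3,7): turn L to S, flip to white, move to (4,7). |black|=6
Step 9: on WHITE (4,7): turn R to W, flip to black, move to (4,6). |black|=7
Step 10: on WHITE (4,6): turn R to N, flip to black, move to (3,6). |black|=8
Step 11: on WHITE (3,6): turn R to E, flip to black, move to (3,7). |black|=9
Step 12: on WHITE (3,7): turn R to S, flip to black, move to (4,7). |black|=10
Step 13: on BLACK (4,7): turn L to E, flip to white, move to (4,8). |black|=9
Step 14: on WHITE (4,8): turn R to S, flip to black, move to (5,8). |black|=10
Step 15: on WHITE (5,8): turn R to W, flip to black, move to (5,7). |black|=11
Step 16: on WHITE (5,7): turn R to N, flip to black, move to (4,7). |black|=12
Step 17: on WHITE (4,7): turn R to E, flip to black, move to (4,8). |black|=13
Step 18: on BLACK (4,8): turn L to N, flip to white, move to (3,8). |black|=12
Step 19: on BLACK (3,8): turn L to W, flip to white, move to (3,7). |black|=11
Step 20: on BLACK (3,7): turn L to S, flip to white, move to (4,7). |black|=10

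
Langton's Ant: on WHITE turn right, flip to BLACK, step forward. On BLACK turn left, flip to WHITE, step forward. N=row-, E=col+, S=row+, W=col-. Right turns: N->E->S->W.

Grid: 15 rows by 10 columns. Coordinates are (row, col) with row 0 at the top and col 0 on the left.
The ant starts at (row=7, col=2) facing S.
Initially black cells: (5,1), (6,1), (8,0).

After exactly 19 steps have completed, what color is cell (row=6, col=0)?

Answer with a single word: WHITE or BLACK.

Step 1: on WHITE (7,2): turn R to W, flip to black, move to (7,1). |black|=4
Step 2: on WHITE (7,1): turn R to N, flip to black, move to (6,1). |black|=5
Step 3: on BLACK (6,1): turn L to W, flip to white, move to (6,0). |black|=4
Step 4: on WHITE (6,0): turn R to N, flip to black, move to (5,0). |black|=5
Step 5: on WHITE (5,0): turn R to E, flip to black, move to (5,1). |black|=6
Step 6: on BLACK (5,1): turn L to N, flip to white, move to (4,1). |black|=5
Step 7: on WHITE (4,1): turn R to E, flip to black, move to (4,2). |black|=6
Step 8: on WHITE (4,2): turn R to S, flip to black, move to (5,2). |black|=7
Step 9: on WHITE (5,2): turn R to W, flip to black, move to (5,1). |black|=8
Step 10: on WHITE (5,1): turn R to N, flip to black, move to (4,1). |black|=9
Step 11: on BLACK (4,1): turn L to W, flip to white, move to (4,0). |black|=8
Step 12: on WHITE (4,0): turn R to N, flip to black, move to (3,0). |black|=9
Step 13: on WHITE (3,0): turn R to E, flip to black, move to (3,1). |black|=10
Step 14: on WHITE (3,1): turn R to S, flip to black, move to (4,1). |black|=11
Step 15: on WHITE (4,1): turn R to W, flip to black, move to (4,0). |black|=12
Step 16: on BLACK (4,0): turn L to S, flip to white, move to (5,0). |black|=11
Step 17: on BLACK (5,0): turn L to E, flip to white, move to (5,1). |black|=10
Step 18: on BLACK (5,1): turn L to N, flip to white, move to (4,1). |black|=9
Step 19: on BLACK (4,1): turn L to W, flip to white, move to (4,0). |black|=8

Answer: BLACK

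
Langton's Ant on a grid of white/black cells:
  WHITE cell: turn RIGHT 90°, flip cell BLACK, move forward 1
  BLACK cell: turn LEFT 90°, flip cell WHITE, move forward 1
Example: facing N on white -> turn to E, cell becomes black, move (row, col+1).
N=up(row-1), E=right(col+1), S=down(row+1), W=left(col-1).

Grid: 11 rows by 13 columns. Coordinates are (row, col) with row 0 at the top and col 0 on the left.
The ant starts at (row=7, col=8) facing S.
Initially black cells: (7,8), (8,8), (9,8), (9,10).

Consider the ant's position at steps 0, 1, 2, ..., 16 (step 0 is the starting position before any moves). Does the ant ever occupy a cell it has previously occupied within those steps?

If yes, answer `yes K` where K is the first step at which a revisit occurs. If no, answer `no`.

Answer: yes 8

Derivation:
Step 1: on BLACK (7,8): turn L to E, flip to white, move to (7,9). |black|=3 — new cell
Step 2: on WHITE (7,9): turn R to S, flip to black, move to (8,9). |black|=4 — new cell
Step 3: on WHITE (8,9): turn R to W, flip to black, move to (8,8). |black|=5 — new cell
Step 4: on BLACK (8,8): turn L to S, flip to white, move to (9,8). |black|=4 — new cell
Step 5: on BLACK (9,8): turn L to E, flip to white, move to (9,9). |black|=3 — new cell
Step 6: on WHITE (9,9): turn R to S, flip to black, move to (10,9). |black|=4 — new cell
Step 7: on WHITE (10,9): turn R to W, flip to black, move to (10,8). |black|=5 — new cell
Step 8: on WHITE (10,8): turn R to N, flip to black, move to (9,8). |black|=6 — REVISIT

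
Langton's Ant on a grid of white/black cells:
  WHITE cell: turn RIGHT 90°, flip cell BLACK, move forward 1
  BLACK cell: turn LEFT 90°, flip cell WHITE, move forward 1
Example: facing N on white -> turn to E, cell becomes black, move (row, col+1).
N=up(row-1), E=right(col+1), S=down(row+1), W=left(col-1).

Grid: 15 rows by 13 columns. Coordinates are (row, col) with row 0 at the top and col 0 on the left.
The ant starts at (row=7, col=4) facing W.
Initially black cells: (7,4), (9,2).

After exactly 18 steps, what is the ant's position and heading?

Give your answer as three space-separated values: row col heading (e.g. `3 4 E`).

Answer: 8 5 E

Derivation:
Step 1: on BLACK (7,4): turn L to S, flip to white, move to (8,4). |black|=1
Step 2: on WHITE (8,4): turn R to W, flip to black, move to (8,3). |black|=2
Step 3: on WHITE (8,3): turn R to N, flip to black, move to (7,3). |black|=3
Step 4: on WHITE (7,3): turn R to E, flip to black, move to (7,4). |black|=4
Step 5: on WHITE (7,4): turn R to S, flip to black, move to (8,4). |black|=5
Step 6: on BLACK (8,4): turn L to E, flip to white, move to (8,5). |black|=4
Step 7: on WHITE (8,5): turn R to S, flip to black, move to (9,5). |black|=5
Step 8: on WHITE (9,5): turn R to W, flip to black, move to (9,4). |black|=6
Step 9: on WHITE (9,4): turn R to N, flip to black, move to (8,4). |black|=7
Step 10: on WHITE (8,4): turn R to E, flip to black, move to (8,5). |black|=8
Step 11: on BLACK (8,5): turn L to N, flip to white, move to (7,5). |black|=7
Step 12: on WHITE (7,5): turn R to E, flip to black, move to (7,6). |black|=8
Step 13: on WHITE (7,6): turn R to S, flip to black, move to (8,6). |black|=9
Step 14: on WHITE (8,6): turn R to W, flip to black, move to (8,5). |black|=10
Step 15: on WHITE (8,5): turn R to N, flip to black, move to (7,5). |black|=11
Step 16: on BLACK (7,5): turn L to W, flip to white, move to (7,4). |black|=10
Step 17: on BLACK (7,4): turn L to S, flip to white, move to (8,4). |black|=9
Step 18: on BLACK (8,4): turn L to E, flip to white, move to (8,5). |black|=8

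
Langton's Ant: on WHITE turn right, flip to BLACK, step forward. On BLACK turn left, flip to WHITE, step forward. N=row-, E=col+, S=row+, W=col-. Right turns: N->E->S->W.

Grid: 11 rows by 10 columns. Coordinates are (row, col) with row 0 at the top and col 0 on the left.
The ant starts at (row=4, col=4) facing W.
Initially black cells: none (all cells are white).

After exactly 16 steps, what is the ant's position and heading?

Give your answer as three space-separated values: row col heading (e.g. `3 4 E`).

Step 1: on WHITE (4,4): turn R to N, flip to black, move to (3,4). |black|=1
Step 2: on WHITE (3,4): turn R to E, flip to black, move to (3,5). |black|=2
Step 3: on WHITE (3,5): turn R to S, flip to black, move to (4,5). |black|=3
Step 4: on WHITE (4,5): turn R to W, flip to black, move to (4,4). |black|=4
Step 5: on BLACK (4,4): turn L to S, flip to white, move to (5,4). |black|=3
Step 6: on WHITE (5,4): turn R to W, flip to black, move to (5,3). |black|=4
Step 7: on WHITE (5,3): turn R to N, flip to black, move to (4,3). |black|=5
Step 8: on WHITE (4,3): turn R to E, flip to black, move to (4,4). |black|=6
Step 9: on WHITE (4,4): turn R to S, flip to black, move to (5,4). |black|=7
Step 10: on BLACK (5,4): turn L to E, flip to white, move to (5,5). |black|=6
Step 11: on WHITE (5,5): turn R to S, flip to black, move to (6,5). |black|=7
Step 12: on WHITE (6,5): turn R to W, flip to black, move to (6,4). |black|=8
Step 13: on WHITE (6,4): turn R to N, flip to black, move to (5,4). |black|=9
Step 14: on WHITE (5,4): turn R to E, flip to black, move to (5,5). |black|=10
Step 15: on BLACK (5,5): turn L to N, flip to white, move to (4,5). |black|=9
Step 16: on BLACK (4,5): turn L to W, flip to white, move to (4,4). |black|=8

Answer: 4 4 W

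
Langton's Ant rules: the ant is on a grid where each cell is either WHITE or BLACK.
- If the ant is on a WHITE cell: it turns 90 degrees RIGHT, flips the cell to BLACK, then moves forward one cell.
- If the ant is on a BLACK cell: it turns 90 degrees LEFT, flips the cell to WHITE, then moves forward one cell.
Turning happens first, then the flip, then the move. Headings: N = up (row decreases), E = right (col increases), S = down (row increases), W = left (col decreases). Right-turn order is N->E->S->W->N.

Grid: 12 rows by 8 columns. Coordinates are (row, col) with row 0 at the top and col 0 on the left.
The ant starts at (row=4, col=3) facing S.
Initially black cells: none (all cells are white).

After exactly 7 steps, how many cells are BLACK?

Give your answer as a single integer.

Answer: 5

Derivation:
Step 1: on WHITE (4,3): turn R to W, flip to black, move to (4,2). |black|=1
Step 2: on WHITE (4,2): turn R to N, flip to black, move to (3,2). |black|=2
Step 3: on WHITE (3,2): turn R to E, flip to black, move to (3,3). |black|=3
Step 4: on WHITE (3,3): turn R to S, flip to black, move to (4,3). |black|=4
Step 5: on BLACK (4,3): turn L to E, flip to white, move to (4,4). |black|=3
Step 6: on WHITE (4,4): turn R to S, flip to black, move to (5,4). |black|=4
Step 7: on WHITE (5,4): turn R to W, flip to black, move to (5,3). |black|=5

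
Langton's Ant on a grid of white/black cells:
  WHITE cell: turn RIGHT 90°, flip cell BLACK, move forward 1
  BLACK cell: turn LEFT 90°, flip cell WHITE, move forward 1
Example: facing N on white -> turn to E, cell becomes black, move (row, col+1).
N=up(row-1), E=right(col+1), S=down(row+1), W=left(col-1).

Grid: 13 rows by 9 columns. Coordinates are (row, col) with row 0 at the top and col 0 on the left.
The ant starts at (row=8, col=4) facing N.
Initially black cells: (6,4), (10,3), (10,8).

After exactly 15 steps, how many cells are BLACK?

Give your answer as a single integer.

Step 1: on WHITE (8,4): turn R to E, flip to black, move to (8,5). |black|=4
Step 2: on WHITE (8,5): turn R to S, flip to black, move to (9,5). |black|=5
Step 3: on WHITE (9,5): turn R to W, flip to black, move to (9,4). |black|=6
Step 4: on WHITE (9,4): turn R to N, flip to black, move to (8,4). |black|=7
Step 5: on BLACK (8,4): turn L to W, flip to white, move to (8,3). |black|=6
Step 6: on WHITE (8,3): turn R to N, flip to black, move to (7,3). |black|=7
Step 7: on WHITE (7,3): turn R to E, flip to black, move to (7,4). |black|=8
Step 8: on WHITE (7,4): turn R to S, flip to black, move to (8,4). |black|=9
Step 9: on WHITE (8,4): turn R to W, flip to black, move to (8,3). |black|=10
Step 10: on BLACK (8,3): turn L to S, flip to white, move to (9,3). |black|=9
Step 11: on WHITE (9,3): turn R to W, flip to black, move to (9,2). |black|=10
Step 12: on WHITE (9,2): turn R to N, flip to black, move to (8,2). |black|=11
Step 13: on WHITE (8,2): turn R to E, flip to black, move to (8,3). |black|=12
Step 14: on WHITE (8,3): turn R to S, flip to black, move to (9,3). |black|=13
Step 15: on BLACK (9,3): turn L to E, flip to white, move to (9,4). |black|=12

Answer: 12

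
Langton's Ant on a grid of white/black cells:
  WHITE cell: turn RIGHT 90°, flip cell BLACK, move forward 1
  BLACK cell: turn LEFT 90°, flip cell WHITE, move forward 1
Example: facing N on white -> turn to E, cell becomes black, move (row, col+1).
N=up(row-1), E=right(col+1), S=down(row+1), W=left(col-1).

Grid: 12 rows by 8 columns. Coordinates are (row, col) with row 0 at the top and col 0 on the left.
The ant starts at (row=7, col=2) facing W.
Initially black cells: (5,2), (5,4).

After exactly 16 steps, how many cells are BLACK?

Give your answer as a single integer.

Answer: 10

Derivation:
Step 1: on WHITE (7,2): turn R to N, flip to black, move to (6,2). |black|=3
Step 2: on WHITE (6,2): turn R to E, flip to black, move to (6,3). |black|=4
Step 3: on WHITE (6,3): turn R to S, flip to black, move to (7,3). |black|=5
Step 4: on WHITE (7,3): turn R to W, flip to black, move to (7,2). |black|=6
Step 5: on BLACK (7,2): turn L to S, flip to white, move to (8,2). |black|=5
Step 6: on WHITE (8,2): turn R to W, flip to black, move to (8,1). |black|=6
Step 7: on WHITE (8,1): turn R to N, flip to black, move to (7,1). |black|=7
Step 8: on WHITE (7,1): turn R to E, flip to black, move to (7,2). |black|=8
Step 9: on WHITE (7,2): turn R to S, flip to black, move to (8,2). |black|=9
Step 10: on BLACK (8,2): turn L to E, flip to white, move to (8,3). |black|=8
Step 11: on WHITE (8,3): turn R to S, flip to black, move to (9,3). |black|=9
Step 12: on WHITE (9,3): turn R to W, flip to black, move to (9,2). |black|=10
Step 13: on WHITE (9,2): turn R to N, flip to black, move to (8,2). |black|=11
Step 14: on WHITE (8,2): turn R to E, flip to black, move to (8,3). |black|=12
Step 15: on BLACK (8,3): turn L to N, flip to white, move to (7,3). |black|=11
Step 16: on BLACK (7,3): turn L to W, flip to white, move to (7,2). |black|=10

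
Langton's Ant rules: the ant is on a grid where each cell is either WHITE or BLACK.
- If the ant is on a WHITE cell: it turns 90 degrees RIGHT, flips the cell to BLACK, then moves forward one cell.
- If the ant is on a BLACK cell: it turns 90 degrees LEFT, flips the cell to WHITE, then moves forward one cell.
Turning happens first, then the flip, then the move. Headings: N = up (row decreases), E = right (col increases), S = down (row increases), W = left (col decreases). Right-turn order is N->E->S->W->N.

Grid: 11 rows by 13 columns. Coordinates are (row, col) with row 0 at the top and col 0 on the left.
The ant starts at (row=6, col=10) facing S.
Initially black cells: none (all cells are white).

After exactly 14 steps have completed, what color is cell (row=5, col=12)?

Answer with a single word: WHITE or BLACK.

Step 1: on WHITE (6,10): turn R to W, flip to black, move to (6,9). |black|=1
Step 2: on WHITE (6,9): turn R to N, flip to black, move to (5,9). |black|=2
Step 3: on WHITE (5,9): turn R to E, flip to black, move to (5,10). |black|=3
Step 4: on WHITE (5,10): turn R to S, flip to black, move to (6,10). |black|=4
Step 5: on BLACK (6,10): turn L to E, flip to white, move to (6,11). |black|=3
Step 6: on WHITE (6,11): turn R to S, flip to black, move to (7,11). |black|=4
Step 7: on WHITE (7,11): turn R to W, flip to black, move to (7,10). |black|=5
Step 8: on WHITE (7,10): turn R to N, flip to black, move to (6,10). |black|=6
Step 9: on WHITE (6,10): turn R to E, flip to black, move to (6,11). |black|=7
Step 10: on BLACK (6,11): turn L to N, flip to white, move to (5,11). |black|=6
Step 11: on WHITE (5,11): turn R to E, flip to black, move to (5,12). |black|=7
Step 12: on WHITE (5,12): turn R to S, flip to black, move to (6,12). |black|=8
Step 13: on WHITE (6,12): turn R to W, flip to black, move to (6,11). |black|=9
Step 14: on WHITE (6,11): turn R to N, flip to black, move to (5,11). |black|=10

Answer: BLACK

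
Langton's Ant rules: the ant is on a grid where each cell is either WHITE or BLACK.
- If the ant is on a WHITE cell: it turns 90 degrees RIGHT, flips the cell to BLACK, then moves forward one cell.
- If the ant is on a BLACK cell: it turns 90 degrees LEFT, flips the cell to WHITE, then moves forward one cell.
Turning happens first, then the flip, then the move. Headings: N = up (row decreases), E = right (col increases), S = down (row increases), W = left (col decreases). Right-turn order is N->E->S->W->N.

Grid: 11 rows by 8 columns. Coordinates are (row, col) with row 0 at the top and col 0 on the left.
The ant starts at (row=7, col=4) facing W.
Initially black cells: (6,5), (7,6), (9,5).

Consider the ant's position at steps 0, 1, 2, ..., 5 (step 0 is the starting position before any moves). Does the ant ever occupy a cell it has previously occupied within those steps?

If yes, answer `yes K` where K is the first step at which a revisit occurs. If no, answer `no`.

Answer: no

Derivation:
Step 1: on WHITE (7,4): turn R to N, flip to black, move to (6,4). |black|=4 — new cell
Step 2: on WHITE (6,4): turn R to E, flip to black, move to (6,5). |black|=5 — new cell
Step 3: on BLACK (6,5): turn L to N, flip to white, move to (5,5). |black|=4 — new cell
Step 4: on WHITE (5,5): turn R to E, flip to black, move to (5,6). |black|=5 — new cell
Step 5: on WHITE (5,6): turn R to S, flip to black, move to (6,6). |black|=6 — new cell
No revisit within 5 steps.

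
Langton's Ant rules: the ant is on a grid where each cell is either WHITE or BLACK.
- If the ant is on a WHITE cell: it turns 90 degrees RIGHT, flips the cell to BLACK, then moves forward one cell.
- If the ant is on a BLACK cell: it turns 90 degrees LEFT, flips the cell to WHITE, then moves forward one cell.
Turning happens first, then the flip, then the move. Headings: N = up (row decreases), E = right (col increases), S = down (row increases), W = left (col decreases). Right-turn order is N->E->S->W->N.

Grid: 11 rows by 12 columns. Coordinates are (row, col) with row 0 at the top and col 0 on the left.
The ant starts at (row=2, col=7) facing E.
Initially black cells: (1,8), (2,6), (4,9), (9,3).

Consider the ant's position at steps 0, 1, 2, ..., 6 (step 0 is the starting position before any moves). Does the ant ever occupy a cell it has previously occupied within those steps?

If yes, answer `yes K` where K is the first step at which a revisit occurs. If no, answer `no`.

Step 1: on WHITE (2,7): turn R to S, flip to black, move to (3,7). |black|=5 — new cell
Step 2: on WHITE (3,7): turn R to W, flip to black, move to (3,6). |black|=6 — new cell
Step 3: on WHITE (3,6): turn R to N, flip to black, move to (2,6). |black|=7 — new cell
Step 4: on BLACK (2,6): turn L to W, flip to white, move to (2,5). |black|=6 — new cell
Step 5: on WHITE (2,5): turn R to N, flip to black, move to (1,5). |black|=7 — new cell
Step 6: on WHITE (1,5): turn R to E, flip to black, move to (1,6). |black|=8 — new cell
No revisit within 6 steps.

Answer: no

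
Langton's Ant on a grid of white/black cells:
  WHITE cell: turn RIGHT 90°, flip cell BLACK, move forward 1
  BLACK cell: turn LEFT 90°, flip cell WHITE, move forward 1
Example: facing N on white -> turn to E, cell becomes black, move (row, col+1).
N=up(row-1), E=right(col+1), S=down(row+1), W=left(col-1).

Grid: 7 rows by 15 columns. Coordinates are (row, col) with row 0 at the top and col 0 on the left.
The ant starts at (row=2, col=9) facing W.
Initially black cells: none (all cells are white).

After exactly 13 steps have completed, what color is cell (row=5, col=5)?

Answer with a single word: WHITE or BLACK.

Step 1: on WHITE (2,9): turn R to N, flip to black, move to (1,9). |black|=1
Step 2: on WHITE (1,9): turn R to E, flip to black, move to (1,10). |black|=2
Step 3: on WHITE (1,10): turn R to S, flip to black, move to (2,10). |black|=3
Step 4: on WHITE (2,10): turn R to W, flip to black, move to (2,9). |black|=4
Step 5: on BLACK (2,9): turn L to S, flip to white, move to (3,9). |black|=3
Step 6: on WHITE (3,9): turn R to W, flip to black, move to (3,8). |black|=4
Step 7: on WHITE (3,8): turn R to N, flip to black, move to (2,8). |black|=5
Step 8: on WHITE (2,8): turn R to E, flip to black, move to (2,9). |black|=6
Step 9: on WHITE (2,9): turn R to S, flip to black, move to (3,9). |black|=7
Step 10: on BLACK (3,9): turn L to E, flip to white, move to (3,10). |black|=6
Step 11: on WHITE (3,10): turn R to S, flip to black, move to (4,10). |black|=7
Step 12: on WHITE (4,10): turn R to W, flip to black, move to (4,9). |black|=8
Step 13: on WHITE (4,9): turn R to N, flip to black, move to (3,9). |black|=9

Answer: WHITE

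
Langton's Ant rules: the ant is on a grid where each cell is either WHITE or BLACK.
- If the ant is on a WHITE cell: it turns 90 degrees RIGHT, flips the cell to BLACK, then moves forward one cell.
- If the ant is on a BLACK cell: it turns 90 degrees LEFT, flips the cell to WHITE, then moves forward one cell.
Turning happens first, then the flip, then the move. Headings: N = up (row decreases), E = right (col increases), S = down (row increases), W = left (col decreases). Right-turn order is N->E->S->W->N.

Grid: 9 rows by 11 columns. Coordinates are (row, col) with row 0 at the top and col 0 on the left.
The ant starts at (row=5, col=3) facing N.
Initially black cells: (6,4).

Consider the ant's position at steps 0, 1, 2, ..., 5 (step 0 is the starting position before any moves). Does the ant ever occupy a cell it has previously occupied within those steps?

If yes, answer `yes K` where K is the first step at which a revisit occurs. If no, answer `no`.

Answer: no

Derivation:
Step 1: on WHITE (5,3): turn R to E, flip to black, move to (5,4). |black|=2 — new cell
Step 2: on WHITE (5,4): turn R to S, flip to black, move to (6,4). |black|=3 — new cell
Step 3: on BLACK (6,4): turn L to E, flip to white, move to (6,5). |black|=2 — new cell
Step 4: on WHITE (6,5): turn R to S, flip to black, move to (7,5). |black|=3 — new cell
Step 5: on WHITE (7,5): turn R to W, flip to black, move to (7,4). |black|=4 — new cell
No revisit within 5 steps.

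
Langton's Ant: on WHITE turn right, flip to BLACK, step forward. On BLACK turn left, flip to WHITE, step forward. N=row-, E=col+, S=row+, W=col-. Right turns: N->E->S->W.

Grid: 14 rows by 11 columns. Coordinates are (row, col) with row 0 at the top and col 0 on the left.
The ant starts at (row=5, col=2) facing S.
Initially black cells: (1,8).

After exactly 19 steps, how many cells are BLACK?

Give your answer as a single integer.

Answer: 8

Derivation:
Step 1: on WHITE (5,2): turn R to W, flip to black, move to (5,1). |black|=2
Step 2: on WHITE (5,1): turn R to N, flip to black, move to (4,1). |black|=3
Step 3: on WHITE (4,1): turn R to E, flip to black, move to (4,2). |black|=4
Step 4: on WHITE (4,2): turn R to S, flip to black, move to (5,2). |black|=5
Step 5: on BLACK (5,2): turn L to E, flip to white, move to (5,3). |black|=4
Step 6: on WHITE (5,3): turn R to S, flip to black, move to (6,3). |black|=5
Step 7: on WHITE (6,3): turn R to W, flip to black, move to (6,2). |black|=6
Step 8: on WHITE (6,2): turn R to N, flip to black, move to (5,2). |black|=7
Step 9: on WHITE (5,2): turn R to E, flip to black, move to (5,3). |black|=8
Step 10: on BLACK (5,3): turn L to N, flip to white, move to (4,3). |black|=7
Step 11: on WHITE (4,3): turn R to E, flip to black, move to (4,4). |black|=8
Step 12: on WHITE (4,4): turn R to S, flip to black, move to (5,4). |black|=9
Step 13: on WHITE (5,4): turn R to W, flip to black, move to (5,3). |black|=10
Step 14: on WHITE (5,3): turn R to N, flip to black, move to (4,3). |black|=11
Step 15: on BLACK (4,3): turn L to W, flip to white, move to (4,2). |black|=10
Step 16: on BLACK (4,2): turn L to S, flip to white, move to (5,2). |black|=9
Step 17: on BLACK (5,2): turn L to E, flip to white, move to (5,3). |black|=8
Step 18: on BLACK (5,3): turn L to N, flip to white, move to (4,3). |black|=7
Step 19: on WHITE (4,3): turn R to E, flip to black, move to (4,4). |black|=8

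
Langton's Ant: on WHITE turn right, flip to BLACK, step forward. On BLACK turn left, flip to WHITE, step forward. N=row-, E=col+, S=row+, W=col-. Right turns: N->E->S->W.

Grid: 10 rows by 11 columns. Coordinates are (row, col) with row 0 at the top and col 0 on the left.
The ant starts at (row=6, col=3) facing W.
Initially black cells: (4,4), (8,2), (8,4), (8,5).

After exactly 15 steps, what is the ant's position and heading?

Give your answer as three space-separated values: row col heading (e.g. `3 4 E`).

Answer: 8 6 S

Derivation:
Step 1: on WHITE (6,3): turn R to N, flip to black, move to (5,3). |black|=5
Step 2: on WHITE (5,3): turn R to E, flip to black, move to (5,4). |black|=6
Step 3: on WHITE (5,4): turn R to S, flip to black, move to (6,4). |black|=7
Step 4: on WHITE (6,4): turn R to W, flip to black, move to (6,3). |black|=8
Step 5: on BLACK (6,3): turn L to S, flip to white, move to (7,3). |black|=7
Step 6: on WHITE (7,3): turn R to W, flip to black, move to (7,2). |black|=8
Step 7: on WHITE (7,2): turn R to N, flip to black, move to (6,2). |black|=9
Step 8: on WHITE (6,2): turn R to E, flip to black, move to (6,3). |black|=10
Step 9: on WHITE (6,3): turn R to S, flip to black, move to (7,3). |black|=11
Step 10: on BLACK (7,3): turn L to E, flip to white, move to (7,4). |black|=10
Step 11: on WHITE (7,4): turn R to S, flip to black, move to (8,4). |black|=11
Step 12: on BLACK (8,4): turn L to E, flip to white, move to (8,5). |black|=10
Step 13: on BLACK (8,5): turn L to N, flip to white, move to (7,5). |black|=9
Step 14: on WHITE (7,5): turn R to E, flip to black, move to (7,6). |black|=10
Step 15: on WHITE (7,6): turn R to S, flip to black, move to (8,6). |black|=11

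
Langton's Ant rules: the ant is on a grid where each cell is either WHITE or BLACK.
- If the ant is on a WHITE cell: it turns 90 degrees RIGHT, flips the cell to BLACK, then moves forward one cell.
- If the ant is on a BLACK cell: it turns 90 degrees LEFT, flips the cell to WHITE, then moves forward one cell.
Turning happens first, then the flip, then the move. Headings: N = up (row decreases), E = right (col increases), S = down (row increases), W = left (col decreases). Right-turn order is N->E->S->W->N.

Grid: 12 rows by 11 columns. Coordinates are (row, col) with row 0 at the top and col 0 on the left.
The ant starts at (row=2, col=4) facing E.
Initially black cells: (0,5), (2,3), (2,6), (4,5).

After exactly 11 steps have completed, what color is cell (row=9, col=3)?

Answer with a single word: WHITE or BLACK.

Step 1: on WHITE (2,4): turn R to S, flip to black, move to (3,4). |black|=5
Step 2: on WHITE (3,4): turn R to W, flip to black, move to (3,3). |black|=6
Step 3: on WHITE (3,3): turn R to N, flip to black, move to (2,3). |black|=7
Step 4: on BLACK (2,3): turn L to W, flip to white, move to (2,2). |black|=6
Step 5: on WHITE (2,2): turn R to N, flip to black, move to (1,2). |black|=7
Step 6: on WHITE (1,2): turn R to E, flip to black, move to (1,3). |black|=8
Step 7: on WHITE (1,3): turn R to S, flip to black, move to (2,3). |black|=9
Step 8: on WHITE (2,3): turn R to W, flip to black, move to (2,2). |black|=10
Step 9: on BLACK (2,2): turn L to S, flip to white, move to (3,2). |black|=9
Step 10: on WHITE (3,2): turn R to W, flip to black, move to (3,1). |black|=10
Step 11: on WHITE (3,1): turn R to N, flip to black, move to (2,1). |black|=11

Answer: WHITE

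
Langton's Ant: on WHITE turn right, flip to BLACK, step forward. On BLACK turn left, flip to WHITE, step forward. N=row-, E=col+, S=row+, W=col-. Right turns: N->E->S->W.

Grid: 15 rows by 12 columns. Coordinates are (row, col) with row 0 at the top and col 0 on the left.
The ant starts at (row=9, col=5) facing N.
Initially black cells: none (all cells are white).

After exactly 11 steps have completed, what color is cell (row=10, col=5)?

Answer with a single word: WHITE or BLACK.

Answer: BLACK

Derivation:
Step 1: on WHITE (9,5): turn R to E, flip to black, move to (9,6). |black|=1
Step 2: on WHITE (9,6): turn R to S, flip to black, move to (10,6). |black|=2
Step 3: on WHITE (10,6): turn R to W, flip to black, move to (10,5). |black|=3
Step 4: on WHITE (10,5): turn R to N, flip to black, move to (9,5). |black|=4
Step 5: on BLACK (9,5): turn L to W, flip to white, move to (9,4). |black|=3
Step 6: on WHITE (9,4): turn R to N, flip to black, move to (8,4). |black|=4
Step 7: on WHITE (8,4): turn R to E, flip to black, move to (8,5). |black|=5
Step 8: on WHITE (8,5): turn R to S, flip to black, move to (9,5). |black|=6
Step 9: on WHITE (9,5): turn R to W, flip to black, move to (9,4). |black|=7
Step 10: on BLACK (9,4): turn L to S, flip to white, move to (10,4). |black|=6
Step 11: on WHITE (10,4): turn R to W, flip to black, move to (10,3). |black|=7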